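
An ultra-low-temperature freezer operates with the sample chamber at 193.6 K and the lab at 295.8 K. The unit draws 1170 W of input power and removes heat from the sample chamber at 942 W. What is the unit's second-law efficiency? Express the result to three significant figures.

COP_actual = Q̇_C/Ẇ = 942.0/1170 = 0.8051.
The reservoir spacing is ΔT = 295.8 − 193.6 = 102.2 K.
COP_Carnot = T_C/ΔT = 193.60/102.2 = 1.894.
η_II = COP_actual/COP_Carnot = 0.8051/1.894 = 0.4250.

0.425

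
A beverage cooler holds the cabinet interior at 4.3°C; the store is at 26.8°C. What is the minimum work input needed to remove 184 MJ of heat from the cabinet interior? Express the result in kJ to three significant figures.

14900 kJ

In absolute terms T_C = 277.45 K and T_H = 299.95 K, so ΔT = 22.50 K.
The reversible limit is COP_R = T_C/ΔT = 12.33, so W_min = Q_C/COP = Q_C·ΔT/T_C.
W_min = 184.0 × 22.50/277.45 = 14.92 MJ = 14920 kJ.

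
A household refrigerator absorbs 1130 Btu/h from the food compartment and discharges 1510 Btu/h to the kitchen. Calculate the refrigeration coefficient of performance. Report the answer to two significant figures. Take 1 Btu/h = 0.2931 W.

3.0

The first law gives Q̇_H = Q̇_C + Ẇ, so the three rates are Q̇_C = 1130, Q̇_H = 1510, Ẇ = 380.0 Btu/h.
COP_R = Q̇_C/Ẇ = 1130/380.0 = 2.974.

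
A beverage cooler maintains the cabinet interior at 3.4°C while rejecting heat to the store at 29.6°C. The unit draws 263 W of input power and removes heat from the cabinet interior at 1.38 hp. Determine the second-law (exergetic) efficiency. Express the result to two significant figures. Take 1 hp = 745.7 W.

0.37

Converting, Q̇_C = 1.380 hp = 1029 W, so COP_actual = Q̇_C/Ẇ = 1029/263.0 = 3.913.
In absolute terms T_C = 276.55 K and T_H = 302.75 K, so ΔT = 26.20 K.
COP_Carnot = T_C/ΔT = 276.55/26.20 = 10.56.
η_II = COP_actual/COP_Carnot = 3.913/10.56 = 0.3707.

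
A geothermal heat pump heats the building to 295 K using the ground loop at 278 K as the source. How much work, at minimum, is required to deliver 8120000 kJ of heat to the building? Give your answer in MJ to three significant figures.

468 MJ

The reservoir spacing is ΔT = 295 − 278 = 17.00 K.
The reversible limit is COP_HP = T_H/ΔT = 17.35, so W_min = Q_H/COP = Q_H·ΔT/T_H.
W_min = 8120000 × 17.00/295.00 = 467900 kJ = 467.9 MJ.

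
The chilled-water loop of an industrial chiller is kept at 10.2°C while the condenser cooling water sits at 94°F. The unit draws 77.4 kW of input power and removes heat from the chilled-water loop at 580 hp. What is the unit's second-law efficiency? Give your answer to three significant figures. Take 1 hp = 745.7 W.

0.478

Converting, Q̇_C = 580.0 hp = 432.5 kW, so COP_actual = Q̇_C/Ẇ = 432.5/77.40 = 5.588.
In absolute terms T_C = 283.35 K and T_H = 307.59 K, so ΔT = 24.24 K.
COP_Carnot = T_C/ΔT = 283.35/24.24 = 11.69.
η_II = COP_actual/COP_Carnot = 5.588/11.69 = 0.4781.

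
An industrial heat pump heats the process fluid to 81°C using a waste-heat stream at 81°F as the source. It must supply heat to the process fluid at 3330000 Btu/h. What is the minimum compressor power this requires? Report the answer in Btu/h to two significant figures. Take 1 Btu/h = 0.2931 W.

510000 Btu/h

In absolute terms T_C = 300.37 K and T_H = 354.15 K, so ΔT = 53.78 K.
COP_Carnot = T_H/ΔT = 354.15/53.78 = 6.585.
Ẇ_min = Q̇/COP_Carnot = 3330000/6.585 = 505700 Btu/h.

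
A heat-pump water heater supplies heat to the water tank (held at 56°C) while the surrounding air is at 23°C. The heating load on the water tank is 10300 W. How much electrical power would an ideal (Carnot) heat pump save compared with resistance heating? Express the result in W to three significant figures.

In absolute terms T_C = 296.15 K and T_H = 329.15 K, so ΔT = 33.00 K.
COP_Carnot = T_H/ΔT = 329.15/33.00 = 9.974.
Resistance heating needs Ẇ_res = Q̇_H = 10300 W; the reversible heat pump needs only Ẇ_hp = Q̇_H/COP = 1033 W.
Saving = 10300 − 1033 = 9267 W.

9270 W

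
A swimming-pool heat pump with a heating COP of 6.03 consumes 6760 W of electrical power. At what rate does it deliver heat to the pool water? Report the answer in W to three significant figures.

40800 W

Q̇_H = COP_HP × Ẇ = 6.03 × 6760 = 40760 W.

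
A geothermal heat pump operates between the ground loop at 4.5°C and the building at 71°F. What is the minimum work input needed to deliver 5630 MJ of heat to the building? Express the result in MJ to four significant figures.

327.8 MJ

In absolute terms T_C = 277.65 K and T_H = 294.82 K, so ΔT = 17.17 K.
The reversible limit is COP_HP = T_H/ΔT = 17.17, so W_min = Q_H/COP = Q_H·ΔT/T_H.
W_min = 5630 × 17.17/294.82 = 327.8 MJ.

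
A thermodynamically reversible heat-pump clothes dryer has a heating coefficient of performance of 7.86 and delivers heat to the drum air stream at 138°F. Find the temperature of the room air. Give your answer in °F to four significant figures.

COP_HP = T_H/(T_H − T_C) gives T_H − T_C = T_H/COP.
With T_H = 332.04 K, T_C = 332.04 × (1 − 1/7.86) = 289.79 K.
Converting, 289.79 K = 61.96°F.

61.96 °F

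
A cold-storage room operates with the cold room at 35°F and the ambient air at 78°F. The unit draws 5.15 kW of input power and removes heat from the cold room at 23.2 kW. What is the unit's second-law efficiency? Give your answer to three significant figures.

COP_actual = Q̇_C/Ẇ = 23.20/5.150 = 4.505.
In absolute terms T_C = 274.82 K and T_H = 298.71 K, so ΔT = 23.89 K.
COP_Carnot = T_C/ΔT = 274.82/23.89 = 11.50.
η_II = COP_actual/COP_Carnot = 4.505/11.50 = 0.3916.

0.392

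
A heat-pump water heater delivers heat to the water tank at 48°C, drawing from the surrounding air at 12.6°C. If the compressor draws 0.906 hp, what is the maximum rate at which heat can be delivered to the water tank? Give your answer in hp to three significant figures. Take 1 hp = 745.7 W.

In absolute terms T_C = 285.75 K and T_H = 321.15 K, so ΔT = 35.40 K.
COP_Carnot = T_H/ΔT = 321.15/35.40 = 9.072.
Q̇_max = COP_Carnot × Ẇ = 9.072 × 0.9060 hp = 8.219 hp.

8.22 hp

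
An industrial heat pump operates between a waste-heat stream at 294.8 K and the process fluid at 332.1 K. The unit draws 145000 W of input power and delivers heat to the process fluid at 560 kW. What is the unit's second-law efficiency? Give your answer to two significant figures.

0.43

Converting, Q̇_H = 560.0 kW = 560000 W, so COP_actual = Q̇_H/Ẇ = 560000/145000 = 3.862.
The reservoir spacing is ΔT = 332.1 − 294.8 = 37.30 K.
COP_Carnot = T_H/ΔT = 332.10/37.30 = 8.903.
η_II = COP_actual/COP_Carnot = 3.862/8.903 = 0.4338.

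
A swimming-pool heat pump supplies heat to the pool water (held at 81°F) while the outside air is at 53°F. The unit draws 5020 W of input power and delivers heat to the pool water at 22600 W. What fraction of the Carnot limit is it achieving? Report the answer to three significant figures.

COP_actual = Q̇_H/Ẇ = 22600/5020 = 4.502.
In absolute terms T_C = 284.82 K and T_H = 300.37 K, so ΔT = 15.56 K.
COP_Carnot = T_H/ΔT = 300.37/15.56 = 19.31.
η_II = COP_actual/COP_Carnot = 4.502/19.31 = 0.2331.

0.233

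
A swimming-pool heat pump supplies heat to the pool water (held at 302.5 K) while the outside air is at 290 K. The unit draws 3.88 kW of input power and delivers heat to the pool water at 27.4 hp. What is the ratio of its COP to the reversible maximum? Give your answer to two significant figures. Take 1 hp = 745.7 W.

0.22

Converting, Q̇_H = 27.40 hp = 20.43 kW, so COP_actual = Q̇_H/Ẇ = 20.43/3.880 = 5.266.
The reservoir spacing is ΔT = 302.5 − 290 = 12.50 K.
COP_Carnot = T_H/ΔT = 302.50/12.50 = 24.20.
η_II = COP_actual/COP_Carnot = 5.266/24.20 = 0.2176.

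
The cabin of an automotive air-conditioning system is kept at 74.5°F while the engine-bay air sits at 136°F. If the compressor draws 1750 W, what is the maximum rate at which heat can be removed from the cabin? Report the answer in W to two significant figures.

15000 W

In absolute terms T_C = 296.76 K and T_H = 330.93 K, so ΔT = 34.17 K.
COP_Carnot = T_C/ΔT = 296.76/34.17 = 8.686.
Q̇_max = COP_Carnot × Ẇ = 8.686 × 1750 W = 15200 W.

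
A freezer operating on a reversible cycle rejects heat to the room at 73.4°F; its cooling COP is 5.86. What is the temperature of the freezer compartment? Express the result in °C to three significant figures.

For a Carnot refrigerator COP_R = T_C/(T_H − T_C), so T_C = COP·T_H/(1 + COP).
With T_H = 296.15 K, T_C = 5.86 × 296.15/6.860 = 252.98 K.
Converting, 252.98 K = -20.17°C.

-20.2 °C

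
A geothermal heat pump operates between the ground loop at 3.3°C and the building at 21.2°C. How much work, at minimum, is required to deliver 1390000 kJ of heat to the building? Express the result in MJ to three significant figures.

In absolute terms T_C = 276.45 K and T_H = 294.35 K, so ΔT = 17.90 K.
The reversible limit is COP_HP = T_H/ΔT = 16.44, so W_min = Q_H/COP = Q_H·ΔT/T_H.
W_min = 1390000 × 17.90/294.35 = 84530 kJ = 84.53 MJ.

84.5 MJ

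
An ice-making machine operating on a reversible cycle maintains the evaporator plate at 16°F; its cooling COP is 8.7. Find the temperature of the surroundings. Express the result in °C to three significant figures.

21.5 °C

COP_R = T_C/(T_H − T_C) gives T_H − T_C = T_C/COP.
With T_C = 264.26 K, T_H = 264.26 × (1 + 1/8.7) = 294.64 K.
Converting, 294.64 K = 21.49°C.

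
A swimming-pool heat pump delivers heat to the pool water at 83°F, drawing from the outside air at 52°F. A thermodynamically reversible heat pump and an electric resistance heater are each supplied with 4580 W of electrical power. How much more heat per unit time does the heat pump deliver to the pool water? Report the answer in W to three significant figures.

75600 W

In absolute terms T_C = 284.26 K and T_H = 301.48 K, so ΔT = 17.22 K.
COP_Carnot = T_H/ΔT = 301.48/17.22 = 17.51.
The heat pump delivers Q̇_H = COP × Ẇ = 80180 W; the resistance heater delivers Ẇ = 4580 W.
Extra = (COP − 1)·Ẇ = 75600 W.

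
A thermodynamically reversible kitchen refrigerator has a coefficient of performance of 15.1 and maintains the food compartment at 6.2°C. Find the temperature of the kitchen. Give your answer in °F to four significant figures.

76.46 °F

COP_R = T_C/(T_H − T_C) gives T_H − T_C = T_C/COP.
With T_C = 279.35 K, T_H = 279.35 × (1 + 1/15.1) = 297.85 K.
Converting, 297.85 K = 76.46°F.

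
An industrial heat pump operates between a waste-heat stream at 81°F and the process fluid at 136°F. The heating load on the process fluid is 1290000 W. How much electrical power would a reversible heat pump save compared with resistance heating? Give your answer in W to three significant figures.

In absolute terms T_C = 300.37 K and T_H = 330.93 K, so ΔT = 30.56 K.
COP_Carnot = T_H/ΔT = 330.93/30.56 = 10.83.
Resistance heating needs Ẇ_res = Q̇_H = 1290000 W; the reversible heat pump needs only Ẇ_hp = Q̇_H/COP = 119100 W.
Saving = 1290000 − 119100 = 1171000 W.

1170000 W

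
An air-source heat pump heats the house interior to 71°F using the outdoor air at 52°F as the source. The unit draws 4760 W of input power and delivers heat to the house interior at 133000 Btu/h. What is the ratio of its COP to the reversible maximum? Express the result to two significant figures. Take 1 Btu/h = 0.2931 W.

0.29

Converting, Q̇_H = 133000 Btu/h = 38980 W, so COP_actual = Q̇_H/Ẇ = 38980/4760 = 8.190.
In absolute terms T_C = 284.26 K and T_H = 294.82 K, so ΔT = 10.56 K.
COP_Carnot = T_H/ΔT = 294.82/10.56 = 27.93.
η_II = COP_actual/COP_Carnot = 8.190/27.93 = 0.2932.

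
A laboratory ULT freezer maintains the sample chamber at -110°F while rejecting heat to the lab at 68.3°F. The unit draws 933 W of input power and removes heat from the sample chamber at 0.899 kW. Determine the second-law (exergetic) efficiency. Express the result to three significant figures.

Converting, Q̇_C = 0.8990 kW = 899.0 W, so COP_actual = Q̇_C/Ẇ = 899.0/933.0 = 0.9636.
In absolute terms T_C = 194.26 K and T_H = 293.32 K, so ΔT = 99.06 K.
COP_Carnot = T_C/ΔT = 194.26/99.06 = 1.961.
η_II = COP_actual/COP_Carnot = 0.9636/1.961 = 0.4913.

0.491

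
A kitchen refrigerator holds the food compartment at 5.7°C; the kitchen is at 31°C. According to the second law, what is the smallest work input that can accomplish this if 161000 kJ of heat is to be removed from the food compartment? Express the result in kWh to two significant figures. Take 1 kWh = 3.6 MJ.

In absolute terms T_C = 278.85 K and T_H = 304.15 K, so ΔT = 25.30 K.
The reversible limit is COP_R = T_C/ΔT = 11.02, so W_min = Q_C/COP = Q_C·ΔT/T_C.
W_min = 161000 × 25.30/278.85 = 14610 kJ = 4.058 kWh.

4.1 kWh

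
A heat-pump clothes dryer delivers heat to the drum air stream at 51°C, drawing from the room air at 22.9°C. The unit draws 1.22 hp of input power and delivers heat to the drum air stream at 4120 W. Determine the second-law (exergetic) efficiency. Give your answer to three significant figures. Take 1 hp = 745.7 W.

Converting, Q̇_H = 4120 W = 5.525 hp, so COP_actual = Q̇_H/Ẇ = 5.525/1.220 = 4.529.
In absolute terms T_C = 296.05 K and T_H = 324.15 K, so ΔT = 28.10 K.
COP_Carnot = T_H/ΔT = 324.15/28.10 = 11.54.
η_II = COP_actual/COP_Carnot = 4.529/11.54 = 0.3926.

0.393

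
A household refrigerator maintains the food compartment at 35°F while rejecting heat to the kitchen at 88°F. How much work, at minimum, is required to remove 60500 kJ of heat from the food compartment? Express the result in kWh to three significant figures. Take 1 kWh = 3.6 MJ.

1.80 kWh

In absolute terms T_C = 274.82 K and T_H = 304.26 K, so ΔT = 29.44 K.
The reversible limit is COP_R = T_C/ΔT = 9.333, so W_min = Q_C/COP = Q_C·ΔT/T_C.
W_min = 60500 × 29.44/274.82 = 6482 kJ = 1.801 kWh.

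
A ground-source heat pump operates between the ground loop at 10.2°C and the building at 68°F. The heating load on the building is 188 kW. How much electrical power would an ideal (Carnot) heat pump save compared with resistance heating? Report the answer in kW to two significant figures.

180 kW

In absolute terms T_C = 283.35 K and T_H = 293.15 K, so ΔT = 9.800 K.
COP_Carnot = T_H/ΔT = 293.15/9.800 = 29.91.
Resistance heating needs Ẇ_res = Q̇_H = 188.0 kW; the reversible heat pump needs only Ẇ_hp = Q̇_H/COP = 6.285 kW.
Saving = 188.0 − 6.285 = 181.7 kW.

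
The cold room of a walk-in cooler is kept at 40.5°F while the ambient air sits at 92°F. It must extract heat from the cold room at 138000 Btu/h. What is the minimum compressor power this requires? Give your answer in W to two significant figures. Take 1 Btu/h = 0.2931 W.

4200 W

In absolute terms T_C = 277.87 K and T_H = 306.48 K, so ΔT = 28.61 K.
COP_Carnot = T_C/ΔT = 277.87/28.61 = 9.712.
Ẇ_min = Q̇/COP_Carnot = 138000/9.712 = 14210 Btu/h = 4165 W.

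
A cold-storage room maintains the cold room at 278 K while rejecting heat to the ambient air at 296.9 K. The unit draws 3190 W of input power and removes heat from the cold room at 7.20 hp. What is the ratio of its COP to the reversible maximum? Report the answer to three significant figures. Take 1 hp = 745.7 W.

0.114

Converting, Q̇_C = 7.200 hp = 5369 W, so COP_actual = Q̇_C/Ẇ = 5369/3190 = 1.683.
The reservoir spacing is ΔT = 296.9 − 278 = 18.90 K.
COP_Carnot = T_C/ΔT = 278.00/18.90 = 14.71.
η_II = COP_actual/COP_Carnot = 1.683/14.71 = 0.1144.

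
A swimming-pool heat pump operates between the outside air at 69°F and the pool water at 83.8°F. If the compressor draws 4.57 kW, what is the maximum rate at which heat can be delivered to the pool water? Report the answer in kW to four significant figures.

In absolute terms T_C = 293.71 K and T_H = 301.93 K, so ΔT = 8.222 K.
COP_Carnot = T_H/ΔT = 301.93/8.222 = 36.72.
Q̇_max = COP_Carnot × Ẇ = 36.72 × 4.570 kW = 167.8 kW.

167.8 kW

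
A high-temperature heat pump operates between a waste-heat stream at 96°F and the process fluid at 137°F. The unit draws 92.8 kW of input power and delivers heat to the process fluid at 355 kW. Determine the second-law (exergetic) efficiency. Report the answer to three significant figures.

COP_actual = Q̇_H/Ẇ = 355.0/92.80 = 3.825.
In absolute terms T_C = 308.71 K and T_H = 331.48 K, so ΔT = 22.78 K.
COP_Carnot = T_H/ΔT = 331.48/22.78 = 14.55.
η_II = COP_actual/COP_Carnot = 3.825/14.55 = 0.2629.

0.263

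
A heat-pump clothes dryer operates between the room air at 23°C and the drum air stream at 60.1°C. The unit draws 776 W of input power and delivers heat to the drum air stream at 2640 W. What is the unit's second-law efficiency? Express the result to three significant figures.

0.379

COP_actual = Q̇_H/Ẇ = 2640/776.0 = 3.402.
In absolute terms T_C = 296.15 K and T_H = 333.25 K, so ΔT = 37.10 K.
COP_Carnot = T_H/ΔT = 333.25/37.10 = 8.982.
η_II = COP_actual/COP_Carnot = 3.402/8.982 = 0.3787.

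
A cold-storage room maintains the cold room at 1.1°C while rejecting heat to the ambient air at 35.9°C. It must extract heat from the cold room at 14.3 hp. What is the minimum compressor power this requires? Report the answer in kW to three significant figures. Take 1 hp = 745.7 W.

In absolute terms T_C = 274.25 K and T_H = 309.05 K, so ΔT = 34.80 K.
COP_Carnot = T_C/ΔT = 274.25/34.80 = 7.881.
Ẇ_min = Q̇/COP_Carnot = 14.30/7.881 = 1.815 hp = 1.353 kW.

1.35 kW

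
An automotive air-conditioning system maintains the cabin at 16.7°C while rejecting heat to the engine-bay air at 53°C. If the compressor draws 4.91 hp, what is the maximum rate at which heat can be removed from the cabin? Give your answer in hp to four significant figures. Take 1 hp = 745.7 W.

In absolute terms T_C = 289.85 K and T_H = 326.15 K, so ΔT = 36.30 K.
COP_Carnot = T_C/ΔT = 289.85/36.30 = 7.985.
Q̇_max = COP_Carnot × Ẇ = 7.985 × 4.910 hp = 39.21 hp.

39.21 hp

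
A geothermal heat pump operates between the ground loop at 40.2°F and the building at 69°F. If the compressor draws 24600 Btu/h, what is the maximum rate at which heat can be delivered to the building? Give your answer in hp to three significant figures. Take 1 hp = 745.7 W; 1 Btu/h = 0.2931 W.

In absolute terms T_C = 277.71 K and T_H = 293.71 K, so ΔT = 16.00 K.
COP_Carnot = T_H/ΔT = 293.71/16.00 = 18.36.
Q̇_max = COP_Carnot × Ẇ = 18.36 × 24600 Btu/h = 451600 Btu/h = 177.5 hp.

177 hp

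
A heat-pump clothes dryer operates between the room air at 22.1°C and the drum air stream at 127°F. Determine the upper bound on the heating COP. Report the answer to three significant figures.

10.6

In absolute terms T_C = 295.25 K and T_H = 325.93 K, so ΔT = 30.68 K.
For a reversible cycle, COP_Carnot = T_H/ΔT = 325.93/30.68 = 10.62.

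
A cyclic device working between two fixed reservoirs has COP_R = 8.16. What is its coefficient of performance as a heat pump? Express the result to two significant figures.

9.2

The first law on one cycle gives Q_H = Q_C + W, so Q_H/W = Q_C/W + 1.
COP_HP = COP_R + 1 = 8.16 + 1 = 9.16.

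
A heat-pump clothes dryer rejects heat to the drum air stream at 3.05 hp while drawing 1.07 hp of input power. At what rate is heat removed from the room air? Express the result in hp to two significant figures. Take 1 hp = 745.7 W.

For a cyclic device the first law requires Q̇_H = Q̇_C + Ẇ.
Q̇_C = Q̇_H − Ẇ = 1.980 hp.

2.0 hp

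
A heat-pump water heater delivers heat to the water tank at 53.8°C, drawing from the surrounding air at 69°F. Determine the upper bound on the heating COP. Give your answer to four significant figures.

9.835

In absolute terms T_C = 293.71 K and T_H = 326.95 K, so ΔT = 33.24 K.
For a reversible cycle, COP_Carnot = T_H/ΔT = 326.95/33.24 = 9.835.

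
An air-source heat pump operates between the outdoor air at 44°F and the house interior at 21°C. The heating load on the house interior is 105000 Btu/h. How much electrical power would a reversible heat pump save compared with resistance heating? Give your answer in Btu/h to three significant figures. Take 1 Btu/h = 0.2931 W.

99900 Btu/h

In absolute terms T_C = 279.82 K and T_H = 294.15 K, so ΔT = 14.33 K.
COP_Carnot = T_H/ΔT = 294.15/14.33 = 20.52.
Resistance heating needs Ẇ_res = Q̇_H = 105000 Btu/h; the reversible heat pump needs only Ẇ_hp = Q̇_H/COP = 5116 Btu/h.
Saving = 105000 − 5116 = 99880 Btu/h.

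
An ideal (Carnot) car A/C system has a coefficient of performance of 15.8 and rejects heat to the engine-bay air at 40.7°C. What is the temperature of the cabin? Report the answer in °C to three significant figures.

For a Carnot refrigerator COP_R = T_C/(T_H − T_C), so T_C = COP·T_H/(1 + COP).
With T_H = 313.85 K, T_C = 15.8 × 313.85/16.80 = 295.17 K.
Converting, 295.17 K = 22.02°C.

22.0 °C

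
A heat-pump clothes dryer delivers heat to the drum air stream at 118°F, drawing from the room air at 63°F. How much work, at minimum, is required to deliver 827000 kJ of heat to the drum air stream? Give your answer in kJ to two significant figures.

In absolute terms T_C = 290.37 K and T_H = 320.93 K, so ΔT = 30.56 K.
The reversible limit is COP_HP = T_H/ΔT = 10.50, so W_min = Q_H/COP = Q_H·ΔT/T_H.
W_min = 827000 × 30.56/320.93 = 78740 kJ.

79000 kJ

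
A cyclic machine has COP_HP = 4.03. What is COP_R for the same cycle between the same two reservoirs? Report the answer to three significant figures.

Since Q_H = Q_C + W for any cycle, COP_R = Q_C/W = Q_H/W − 1.
COP_R = 4.03 − 1 = 3.03.

3.03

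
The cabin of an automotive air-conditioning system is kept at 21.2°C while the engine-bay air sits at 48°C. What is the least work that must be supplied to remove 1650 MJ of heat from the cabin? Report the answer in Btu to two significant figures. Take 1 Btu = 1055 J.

In absolute terms T_C = 294.35 K and T_H = 321.15 K, so ΔT = 26.80 K.
The reversible limit is COP_R = T_C/ΔT = 10.98, so W_min = Q_C/COP = Q_C·ΔT/T_C.
W_min = 1650 × 26.80/294.35 = 150.2 MJ = 142400 Btu.

140000 Btu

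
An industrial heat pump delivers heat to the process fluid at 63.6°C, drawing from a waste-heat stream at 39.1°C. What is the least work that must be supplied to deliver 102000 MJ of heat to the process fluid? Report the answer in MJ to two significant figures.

In absolute terms T_C = 312.25 K and T_H = 336.75 K, so ΔT = 24.50 K.
The reversible limit is COP_HP = T_H/ΔT = 13.74, so W_min = Q_H/COP = Q_H·ΔT/T_H.
W_min = 102000 × 24.50/336.75 = 7421 MJ.

7400 MJ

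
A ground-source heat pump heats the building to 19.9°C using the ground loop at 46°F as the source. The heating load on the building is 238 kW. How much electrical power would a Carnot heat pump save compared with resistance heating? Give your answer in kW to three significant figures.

228 kW

In absolute terms T_C = 280.93 K and T_H = 293.05 K, so ΔT = 12.12 K.
COP_Carnot = T_H/ΔT = 293.05/12.12 = 24.17.
Resistance heating needs Ẇ_res = Q̇_H = 238.0 kW; the reversible heat pump needs only Ẇ_hp = Q̇_H/COP = 9.845 kW.
Saving = 238.0 − 9.845 = 228.2 kW.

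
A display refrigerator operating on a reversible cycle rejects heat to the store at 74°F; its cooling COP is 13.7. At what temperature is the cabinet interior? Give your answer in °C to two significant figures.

For a Carnot refrigerator COP_R = T_C/(T_H − T_C), so T_C = COP·T_H/(1 + COP).
With T_H = 296.48 K, T_C = 13.7 × 296.48/14.70 = 276.31 K.
Converting, 276.31 K = 3.16°C.

3.2 °C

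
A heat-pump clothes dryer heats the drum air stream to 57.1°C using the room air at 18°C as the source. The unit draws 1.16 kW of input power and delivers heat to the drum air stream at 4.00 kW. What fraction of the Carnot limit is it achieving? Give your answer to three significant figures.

COP_actual = Q̇_H/Ẇ = 4.000/1.160 = 3.448.
In absolute terms T_C = 291.15 K and T_H = 330.25 K, so ΔT = 39.10 K.
COP_Carnot = T_H/ΔT = 330.25/39.10 = 8.446.
η_II = COP_actual/COP_Carnot = 3.448/8.446 = 0.4083.

0.408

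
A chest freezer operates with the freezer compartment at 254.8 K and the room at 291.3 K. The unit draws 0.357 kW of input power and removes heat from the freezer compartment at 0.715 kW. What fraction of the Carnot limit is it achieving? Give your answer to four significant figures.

COP_actual = Q̇_C/Ẇ = 0.7150/0.3570 = 2.003.
The reservoir spacing is ΔT = 291.3 − 254.8 = 36.50 K.
COP_Carnot = T_C/ΔT = 254.80/36.50 = 6.981.
η_II = COP_actual/COP_Carnot = 2.003/6.981 = 0.2869.

0.2869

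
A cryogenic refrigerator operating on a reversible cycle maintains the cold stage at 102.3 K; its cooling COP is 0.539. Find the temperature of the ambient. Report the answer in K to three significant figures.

COP_R = T_C/(T_H − T_C) gives T_H − T_C = T_C/COP.
With T_C = 102.30 K, T_H = 102.30 × (1 + 1/0.539) = 292.10 K.

292 K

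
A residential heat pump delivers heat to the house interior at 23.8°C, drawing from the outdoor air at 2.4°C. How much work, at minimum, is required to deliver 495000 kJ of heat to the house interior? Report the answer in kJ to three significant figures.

In absolute terms T_C = 275.55 K and T_H = 296.95 K, so ΔT = 21.40 K.
The reversible limit is COP_HP = T_H/ΔT = 13.88, so W_min = Q_H/COP = Q_H·ΔT/T_H.
W_min = 495000 × 21.40/296.95 = 35670 kJ.

35700 kJ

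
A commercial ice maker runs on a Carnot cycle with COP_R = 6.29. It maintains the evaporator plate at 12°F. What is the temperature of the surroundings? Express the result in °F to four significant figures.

86.99 °F

COP_R = T_C/(T_H − T_C) gives T_H − T_C = T_C/COP.
With T_C = 262.04 K, T_H = 262.04 × (1 + 1/6.29) = 303.70 K.
Converting, 303.70 K = 86.99°F.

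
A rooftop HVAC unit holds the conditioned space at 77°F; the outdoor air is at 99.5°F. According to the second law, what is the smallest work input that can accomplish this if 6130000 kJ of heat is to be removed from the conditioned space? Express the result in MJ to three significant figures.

In absolute terms T_C = 298.15 K and T_H = 310.65 K, so ΔT = 12.50 K.
The reversible limit is COP_R = T_C/ΔT = 23.85, so W_min = Q_C/COP = Q_C·ΔT/T_C.
W_min = 6130000 × 12.50/298.15 = 257000 kJ = 257.0 MJ.

257 MJ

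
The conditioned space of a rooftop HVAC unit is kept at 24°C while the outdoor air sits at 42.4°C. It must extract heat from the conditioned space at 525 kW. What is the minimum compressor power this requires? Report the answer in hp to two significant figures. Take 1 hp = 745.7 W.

In absolute terms T_C = 297.15 K and T_H = 315.55 K, so ΔT = 18.40 K.
COP_Carnot = T_C/ΔT = 297.15/18.40 = 16.15.
Ẇ_min = Q̇/COP_Carnot = 525.0/16.15 = 32.51 kW = 43.60 hp.

44 hp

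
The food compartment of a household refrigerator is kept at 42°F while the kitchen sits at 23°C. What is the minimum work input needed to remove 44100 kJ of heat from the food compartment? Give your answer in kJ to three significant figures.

2760 kJ

In absolute terms T_C = 278.71 K and T_H = 296.15 K, so ΔT = 17.44 K.
The reversible limit is COP_R = T_C/ΔT = 15.98, so W_min = Q_C/COP = Q_C·ΔT/T_C.
W_min = 44100 × 17.44/278.71 = 2760 kJ.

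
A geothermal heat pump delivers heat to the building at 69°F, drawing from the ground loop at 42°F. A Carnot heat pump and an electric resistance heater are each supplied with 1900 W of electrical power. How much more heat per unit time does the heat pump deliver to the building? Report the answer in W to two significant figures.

35000 W

In absolute terms T_C = 278.71 K and T_H = 293.71 K, so ΔT = 15.00 K.
COP_Carnot = T_H/ΔT = 293.71/15.00 = 19.58.
The heat pump delivers Q̇_H = COP × Ẇ = 37200 W; the resistance heater delivers Ẇ = 1900 W.
Extra = (COP − 1)·Ẇ = 35300 W.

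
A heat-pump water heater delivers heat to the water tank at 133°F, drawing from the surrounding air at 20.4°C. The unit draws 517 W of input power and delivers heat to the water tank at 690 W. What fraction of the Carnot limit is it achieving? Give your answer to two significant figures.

0.14

COP_actual = Q̇_H/Ẇ = 690.0/517.0 = 1.335.
In absolute terms T_C = 293.55 K and T_H = 329.26 K, so ΔT = 35.71 K.
COP_Carnot = T_H/ΔT = 329.26/35.71 = 9.220.
η_II = COP_actual/COP_Carnot = 1.335/9.220 = 0.1448.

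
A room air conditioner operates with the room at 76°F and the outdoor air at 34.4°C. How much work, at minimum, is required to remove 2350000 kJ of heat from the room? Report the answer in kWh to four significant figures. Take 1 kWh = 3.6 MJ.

In absolute terms T_C = 297.59 K and T_H = 307.55 K, so ΔT = 9.956 K.
The reversible limit is COP_R = T_C/ΔT = 29.89, so W_min = Q_C/COP = Q_C·ΔT/T_C.
W_min = 2350000 × 9.956/297.59 = 78620 kJ = 21.84 kWh.

21.84 kWh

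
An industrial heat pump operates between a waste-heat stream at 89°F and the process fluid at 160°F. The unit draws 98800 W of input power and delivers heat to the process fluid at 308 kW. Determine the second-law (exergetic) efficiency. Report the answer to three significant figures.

0.357

Converting, Q̇_H = 308.0 kW = 308000 W, so COP_actual = Q̇_H/Ẇ = 308000/98800 = 3.117.
In absolute terms T_C = 304.82 K and T_H = 344.26 K, so ΔT = 39.44 K.
COP_Carnot = T_H/ΔT = 344.26/39.44 = 8.728.
η_II = COP_actual/COP_Carnot = 3.117/8.728 = 0.3572.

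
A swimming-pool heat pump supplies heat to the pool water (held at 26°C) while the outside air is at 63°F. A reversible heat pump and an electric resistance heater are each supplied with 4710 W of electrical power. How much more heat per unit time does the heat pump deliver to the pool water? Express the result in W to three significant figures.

In absolute terms T_C = 290.37 K and T_H = 299.15 K, so ΔT = 8.778 K.
COP_Carnot = T_H/ΔT = 299.15/8.778 = 34.08.
The heat pump delivers Q̇_H = COP × Ẇ = 160500 W; the resistance heater delivers Ẇ = 4710 W.
Extra = (COP − 1)·Ẇ = 155800 W.

156000 W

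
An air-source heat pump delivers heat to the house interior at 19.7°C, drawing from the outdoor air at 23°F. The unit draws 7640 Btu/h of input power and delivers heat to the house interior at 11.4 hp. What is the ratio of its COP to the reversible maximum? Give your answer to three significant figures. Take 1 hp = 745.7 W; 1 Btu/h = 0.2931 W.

0.320

Converting, Q̇_H = 11.40 hp = 29000 Btu/h, so COP_actual = Q̇_H/Ẇ = 29000/7640 = 3.796.
In absolute terms T_C = 268.15 K and T_H = 292.85 K, so ΔT = 24.70 K.
COP_Carnot = T_H/ΔT = 292.85/24.70 = 11.86.
η_II = COP_actual/COP_Carnot = 3.796/11.86 = 0.3202.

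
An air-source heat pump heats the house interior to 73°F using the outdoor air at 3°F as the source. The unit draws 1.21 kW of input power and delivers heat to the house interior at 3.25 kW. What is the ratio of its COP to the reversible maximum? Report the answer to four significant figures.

0.3530

COP_actual = Q̇_H/Ẇ = 3.250/1.210 = 2.686.
In absolute terms T_C = 257.04 K and T_H = 295.93 K, so ΔT = 38.89 K.
COP_Carnot = T_H/ΔT = 295.93/38.89 = 7.610.
η_II = COP_actual/COP_Carnot = 2.686/7.610 = 0.3530.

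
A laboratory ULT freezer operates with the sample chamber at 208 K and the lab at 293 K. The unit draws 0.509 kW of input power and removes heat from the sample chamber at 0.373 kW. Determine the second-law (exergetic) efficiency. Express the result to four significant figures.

COP_actual = Q̇_C/Ẇ = 0.3730/0.5090 = 0.7328.
The reservoir spacing is ΔT = 293 − 208 = 85.00 K.
COP_Carnot = T_C/ΔT = 208.00/85.00 = 2.447.
η_II = COP_actual/COP_Carnot = 0.7328/2.447 = 0.2995.

0.2995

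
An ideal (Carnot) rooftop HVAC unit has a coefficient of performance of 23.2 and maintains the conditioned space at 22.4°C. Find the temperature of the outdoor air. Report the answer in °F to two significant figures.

COP_R = T_C/(T_H − T_C) gives T_H − T_C = T_C/COP.
With T_C = 295.55 K, T_H = 295.55 × (1 + 1/23.2) = 308.29 K.
Converting, 308.29 K = 95.25°F.

95 °F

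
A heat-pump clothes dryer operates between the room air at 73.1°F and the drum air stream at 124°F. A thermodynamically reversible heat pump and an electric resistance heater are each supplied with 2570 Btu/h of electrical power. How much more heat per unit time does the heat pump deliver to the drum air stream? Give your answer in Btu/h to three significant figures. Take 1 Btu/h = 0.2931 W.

26900 Btu/h

In absolute terms T_C = 295.98 K and T_H = 324.26 K, so ΔT = 28.28 K.
COP_Carnot = T_H/ΔT = 324.26/28.28 = 11.47.
The heat pump delivers Q̇_H = COP × Ẇ = 29470 Btu/h; the resistance heater delivers Ẇ = 2570 Btu/h.
Extra = (COP − 1)·Ẇ = 26900 Btu/h.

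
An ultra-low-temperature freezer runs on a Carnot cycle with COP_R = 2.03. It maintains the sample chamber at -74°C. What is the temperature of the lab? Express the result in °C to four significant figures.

24.10 °C

COP_R = T_C/(T_H − T_C) gives T_H − T_C = T_C/COP.
With T_C = 199.15 K, T_H = 199.15 × (1 + 1/2.03) = 297.25 K.
Converting, 297.25 K = 24.10°C.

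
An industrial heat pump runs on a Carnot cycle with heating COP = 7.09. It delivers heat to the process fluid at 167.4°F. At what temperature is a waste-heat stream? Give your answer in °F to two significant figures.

79 °F

COP_HP = T_H/(T_H − T_C) gives T_H − T_C = T_H/COP.
With T_H = 348.37 K, T_C = 348.37 × (1 − 1/7.09) = 299.24 K.
Converting, 299.24 K = 78.96°F.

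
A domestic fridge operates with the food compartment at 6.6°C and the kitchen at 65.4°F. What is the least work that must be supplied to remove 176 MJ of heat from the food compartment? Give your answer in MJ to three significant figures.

In absolute terms T_C = 279.75 K and T_H = 291.71 K, so ΔT = 11.96 K.
The reversible limit is COP_R = T_C/ΔT = 23.40, so W_min = Q_C/COP = Q_C·ΔT/T_C.
W_min = 176.0 × 11.96/279.75 = 7.522 MJ.

7.52 MJ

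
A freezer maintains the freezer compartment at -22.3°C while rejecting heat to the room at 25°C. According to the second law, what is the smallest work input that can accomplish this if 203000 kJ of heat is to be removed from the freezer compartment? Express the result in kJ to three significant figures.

38300 kJ

In absolute terms T_C = 250.85 K and T_H = 298.15 K, so ΔT = 47.30 K.
The reversible limit is COP_R = T_C/ΔT = 5.303, so W_min = Q_C/COP = Q_C·ΔT/T_C.
W_min = 203000 × 47.30/250.85 = 38280 kJ.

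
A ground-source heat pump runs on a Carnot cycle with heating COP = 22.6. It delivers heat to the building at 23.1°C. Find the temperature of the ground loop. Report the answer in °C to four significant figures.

9.992 °C

COP_HP = T_H/(T_H − T_C) gives T_H − T_C = T_H/COP.
With T_H = 296.25 K, T_C = 296.25 × (1 − 1/22.6) = 283.14 K.
Converting, 283.14 K = 9.99°C.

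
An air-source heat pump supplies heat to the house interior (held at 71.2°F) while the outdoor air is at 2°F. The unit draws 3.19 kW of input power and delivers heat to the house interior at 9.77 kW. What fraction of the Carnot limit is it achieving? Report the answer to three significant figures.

0.399

COP_actual = Q̇_H/Ẇ = 9.770/3.190 = 3.063.
In absolute terms T_C = 256.48 K and T_H = 294.93 K, so ΔT = 38.44 K.
COP_Carnot = T_H/ΔT = 294.93/38.44 = 7.672.
η_II = COP_actual/COP_Carnot = 3.063/7.672 = 0.3992.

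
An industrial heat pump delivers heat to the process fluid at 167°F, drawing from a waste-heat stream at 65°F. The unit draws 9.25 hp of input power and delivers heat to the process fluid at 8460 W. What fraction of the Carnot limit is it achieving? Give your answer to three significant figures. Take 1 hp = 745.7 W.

Converting, Q̇_H = 8460 W = 11.35 hp, so COP_actual = Q̇_H/Ẇ = 11.35/9.250 = 1.226.
In absolute terms T_C = 291.48 K and T_H = 348.15 K, so ΔT = 56.67 K.
COP_Carnot = T_H/ΔT = 348.15/56.67 = 6.144.
η_II = COP_actual/COP_Carnot = 1.226/6.144 = 0.1996.

0.200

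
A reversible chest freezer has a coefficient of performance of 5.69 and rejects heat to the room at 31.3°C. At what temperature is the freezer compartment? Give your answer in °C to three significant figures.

-14.2 °C

For a Carnot refrigerator COP_R = T_C/(T_H − T_C), so T_C = COP·T_H/(1 + COP).
With T_H = 304.45 K, T_C = 5.69 × 304.45/6.690 = 258.94 K.
Converting, 258.94 K = -14.21°C.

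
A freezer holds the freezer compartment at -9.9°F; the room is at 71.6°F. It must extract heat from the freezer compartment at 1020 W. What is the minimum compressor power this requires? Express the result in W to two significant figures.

In absolute terms T_C = 249.87 K and T_H = 295.15 K, so ΔT = 45.28 K.
COP_Carnot = T_C/ΔT = 249.87/45.28 = 5.519.
Ẇ_min = Q̇/COP_Carnot = 1020/5.519 = 184.8 W.

180 W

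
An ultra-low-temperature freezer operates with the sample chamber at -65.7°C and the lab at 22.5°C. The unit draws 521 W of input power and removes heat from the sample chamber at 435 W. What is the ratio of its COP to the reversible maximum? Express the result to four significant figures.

COP_actual = Q̇_C/Ẇ = 435.0/521.0 = 0.8349.
In absolute terms T_C = 207.45 K and T_H = 295.65 K, so ΔT = 88.20 K.
COP_Carnot = T_C/ΔT = 207.45/88.20 = 2.352.
η_II = COP_actual/COP_Carnot = 0.8349/2.352 = 0.3550.

0.3550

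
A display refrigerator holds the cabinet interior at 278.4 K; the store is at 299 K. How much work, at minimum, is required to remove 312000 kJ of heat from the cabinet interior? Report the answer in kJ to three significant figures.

23100 kJ

The reservoir spacing is ΔT = 299 − 278.4 = 20.60 K.
The reversible limit is COP_R = T_C/ΔT = 13.51, so W_min = Q_C/COP = Q_C·ΔT/T_C.
W_min = 312000 × 20.60/278.40 = 23090 kJ.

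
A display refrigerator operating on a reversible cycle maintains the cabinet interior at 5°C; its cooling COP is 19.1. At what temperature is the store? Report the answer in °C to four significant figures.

COP_R = T_C/(T_H − T_C) gives T_H − T_C = T_C/COP.
With T_C = 278.15 K, T_H = 278.15 × (1 + 1/19.1) = 292.71 K.
Converting, 292.71 K = 19.56°C.

19.56 °C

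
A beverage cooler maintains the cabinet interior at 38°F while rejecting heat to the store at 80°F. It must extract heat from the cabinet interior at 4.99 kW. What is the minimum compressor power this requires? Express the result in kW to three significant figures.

In absolute terms T_C = 276.48 K and T_H = 299.82 K, so ΔT = 23.33 K.
COP_Carnot = T_C/ΔT = 276.48/23.33 = 11.85.
Ẇ_min = Q̇/COP_Carnot = 4.990/11.85 = 0.4211 kW.

0.421 kW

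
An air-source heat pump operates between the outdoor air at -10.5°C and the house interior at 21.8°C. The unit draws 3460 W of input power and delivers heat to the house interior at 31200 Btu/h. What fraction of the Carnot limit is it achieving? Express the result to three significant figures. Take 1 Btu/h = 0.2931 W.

0.289

Converting, Q̇_H = 31200 Btu/h = 9145 W, so COP_actual = Q̇_H/Ẇ = 9145/3460 = 2.643.
In absolute terms T_C = 262.65 K and T_H = 294.95 K, so ΔT = 32.30 K.
COP_Carnot = T_H/ΔT = 294.95/32.30 = 9.132.
η_II = COP_actual/COP_Carnot = 2.643/9.132 = 0.2894.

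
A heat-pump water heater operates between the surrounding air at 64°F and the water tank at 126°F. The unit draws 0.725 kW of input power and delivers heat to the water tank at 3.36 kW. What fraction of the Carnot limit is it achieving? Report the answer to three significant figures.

0.491

COP_actual = Q̇_H/Ẇ = 3.360/0.7250 = 4.634.
In absolute terms T_C = 290.93 K and T_H = 325.37 K, so ΔT = 34.44 K.
COP_Carnot = T_H/ΔT = 325.37/34.44 = 9.446.
η_II = COP_actual/COP_Carnot = 4.634/9.446 = 0.4906.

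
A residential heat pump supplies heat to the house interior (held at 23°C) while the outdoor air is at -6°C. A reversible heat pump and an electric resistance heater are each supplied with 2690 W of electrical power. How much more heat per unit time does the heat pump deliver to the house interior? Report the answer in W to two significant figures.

25000 W

In absolute terms T_C = 267.15 K and T_H = 296.15 K, so ΔT = 29.00 K.
COP_Carnot = T_H/ΔT = 296.15/29.00 = 10.21.
The heat pump delivers Q̇_H = COP × Ẇ = 27470 W; the resistance heater delivers Ẇ = 2690 W.
Extra = (COP − 1)·Ẇ = 24780 W.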